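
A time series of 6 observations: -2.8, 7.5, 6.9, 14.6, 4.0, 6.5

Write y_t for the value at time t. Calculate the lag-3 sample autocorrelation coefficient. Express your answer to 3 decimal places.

-0.493

Mean ȳ = (-2.8 + 7.5 + 6.9 + 14.6 + 4.0 + 6.5)/6 = 6.1167
Deviations from mean: -8.9167, 1.3833, 0.7833, 8.4833, -2.1167, 0.3833
Σ(y_t−ȳ)(y_{t+3}−ȳ) = (-75.6431) + (-2.9281) + (0.3003) = -78.2708
Denominator Σ(y_t−ȳ)² = 158.6283
r_3 = -78.2708 / 158.6283 = -0.493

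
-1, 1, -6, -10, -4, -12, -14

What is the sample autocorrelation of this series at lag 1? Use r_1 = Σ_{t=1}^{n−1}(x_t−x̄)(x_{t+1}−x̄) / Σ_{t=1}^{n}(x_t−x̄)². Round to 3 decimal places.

Mean x̄ = (-1 + 1 − 6 − 10 − 4 − 12 − 14)/7 = -6.5714
Numerator Σ_{t=1}^{6}(x_t−x̄)(x_{t+1}−x̄) = 62.1020
Denominator Σ(x_t−x̄)² = 191.7143
r_1 = 62.1020 / 191.7143 = 0.324

0.324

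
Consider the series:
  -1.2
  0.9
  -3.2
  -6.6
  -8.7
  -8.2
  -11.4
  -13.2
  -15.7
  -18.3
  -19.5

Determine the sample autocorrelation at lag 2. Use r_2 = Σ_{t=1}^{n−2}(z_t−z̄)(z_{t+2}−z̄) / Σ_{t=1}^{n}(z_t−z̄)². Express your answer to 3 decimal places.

Mean z̄ = (-1.2 + 0.9 − 3.2 − 6.6 − 8.7 − 8.2 − 11.4 − 13.2 − 15.7 − 18.3 − 19.5)/11 = -9.5545
Numerator Σ_{t=1}^{9}(z_t−z̄)(z_{t+2}−z̄) = 191.2368
Denominator Σ(z_t−z̄)² = 460.6273
r_2 = 191.2368 / 460.6273 = 0.415

0.415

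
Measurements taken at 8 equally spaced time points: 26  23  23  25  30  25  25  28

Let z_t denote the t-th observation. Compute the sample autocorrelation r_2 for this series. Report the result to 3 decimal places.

Mean z̄ = (26 + 23 + 23 + 25 + 30 + 25 + 25 + 28)/8 = 25.6250
Deviations from mean: 0.3750, -2.6250, -2.6250, -0.6250, 4.3750, -0.6250, -0.6250, 2.3750
Numerator Σ_{t=1}^{6}(z_t−z̄)(z_{t+2}−z̄) = -14.6563
Denominator Σ(z_t−z̄)² = 39.8750
r_2 = -14.6563 / 39.8750 = -0.368

-0.368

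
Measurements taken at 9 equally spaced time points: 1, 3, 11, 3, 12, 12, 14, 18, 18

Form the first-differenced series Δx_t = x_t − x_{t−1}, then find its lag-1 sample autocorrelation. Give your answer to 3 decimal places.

First differences Δx: 2, 8, -8, 9, 0, 2, 4, 0
Mean of differences = 2.1250
Numerator Σ(Δx_t−Δx̄)(Δx_{t+1}−Δx̄) = -148.3906
Denominator Σ(Δx_t−Δx̄)² = 196.8750
r_1(Δx) = -148.3906 / 196.8750 = -0.754

-0.754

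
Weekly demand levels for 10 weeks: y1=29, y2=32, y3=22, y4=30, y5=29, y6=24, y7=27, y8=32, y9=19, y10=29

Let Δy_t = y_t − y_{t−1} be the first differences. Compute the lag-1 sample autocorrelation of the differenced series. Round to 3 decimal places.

-0.614

First differences Δy: 3, -10, 8, -1, -5, 3, 5, -13, 10
Mean of differences = 0.0000
Numerator Σ(Δy_t−Δȳ)(Δy_{t+1}−Δȳ) = -308.0000
Denominator Σ(Δy_t−Δȳ)² = 502.0000
r_1(Δy) = -308.0000 / 502.0000 = -0.614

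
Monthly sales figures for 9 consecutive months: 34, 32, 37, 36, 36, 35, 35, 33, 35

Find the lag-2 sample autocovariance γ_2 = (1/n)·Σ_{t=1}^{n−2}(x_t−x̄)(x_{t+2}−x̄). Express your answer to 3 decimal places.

Mean x̄ = (34 + 32 + 37 + 36 + 36 + 35 + 35 + 33 + 35)/9 = 34.7778
Σ_{t=1}^{7}(x_t−x̄)(x_{t+2}−x̄) = -2.2099
γ_2 = -2.2099 / 9 = -0.246

-0.246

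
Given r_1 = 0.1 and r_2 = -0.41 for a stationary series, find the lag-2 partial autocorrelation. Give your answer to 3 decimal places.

φ_{22} = (r_2 − r_1²) / (1 − r_1²)
r_1² = (0.1)² = 0.01
Numerator = -0.41 − 0.0100 = -0.4200; denominator = 1 − 0.0100 = 0.9900
φ_{22} = -0.4200 / 0.9900 = -0.424

-0.424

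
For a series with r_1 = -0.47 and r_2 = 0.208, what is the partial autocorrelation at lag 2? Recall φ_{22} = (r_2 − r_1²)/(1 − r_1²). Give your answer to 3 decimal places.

φ_{22} = (r_2 − r_1²) / (1 − r_1²)
r_1² = (-0.47)² = 0.2209
Numerator = 0.208 − 0.2209 = -0.0129; denominator = 1 − 0.2209 = 0.7791
φ_{22} = -0.0129 / 0.7791 = -0.017

-0.017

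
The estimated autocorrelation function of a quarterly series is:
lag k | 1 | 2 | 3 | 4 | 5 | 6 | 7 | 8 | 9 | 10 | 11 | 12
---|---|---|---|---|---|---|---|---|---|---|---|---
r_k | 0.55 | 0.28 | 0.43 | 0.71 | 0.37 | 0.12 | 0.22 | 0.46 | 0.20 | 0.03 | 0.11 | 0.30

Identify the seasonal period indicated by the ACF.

4

The largest autocorrelation is r_4 = 0.71; the remaining lags stay at or below 0.55. The elevated value at lag 1 (0.55), dropping to 0.28 at lag 2, reflects decaying short-term dependence rather than seasonality.
The dominant spike at lag 4 indicates a seasonal period of 4.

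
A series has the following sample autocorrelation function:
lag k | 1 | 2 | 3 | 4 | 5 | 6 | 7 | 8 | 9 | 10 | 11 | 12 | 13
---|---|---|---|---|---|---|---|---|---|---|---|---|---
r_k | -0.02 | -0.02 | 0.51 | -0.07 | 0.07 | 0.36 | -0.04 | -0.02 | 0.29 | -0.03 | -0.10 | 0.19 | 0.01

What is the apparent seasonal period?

3

The largest autocorrelation is r_3 = 0.51, with weaker echoes at lags 6 (0.36), 9 (0.29) and 12 (0.19); the remaining lags stay at or below 0.07.
The dominant spike at lag 3 indicates a seasonal period of 3.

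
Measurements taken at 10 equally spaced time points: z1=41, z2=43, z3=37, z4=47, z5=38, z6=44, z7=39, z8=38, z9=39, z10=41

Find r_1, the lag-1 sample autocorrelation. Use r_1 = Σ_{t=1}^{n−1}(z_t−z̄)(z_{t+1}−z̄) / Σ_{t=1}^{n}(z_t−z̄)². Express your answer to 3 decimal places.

-0.599

Mean z̄ = (41 + 43 + 37 + 47 + 38 + 44 + 39 + 38 + 39 + 41)/10 = 40.7000
Numerator Σ_{t=1}^{9}(z_t−z̄)(z_{t+1}−z̄) = -53.9900
Denominator Σ(z_t−z̄)² = 90.1000
r_1 = -53.9900 / 90.1000 = -0.599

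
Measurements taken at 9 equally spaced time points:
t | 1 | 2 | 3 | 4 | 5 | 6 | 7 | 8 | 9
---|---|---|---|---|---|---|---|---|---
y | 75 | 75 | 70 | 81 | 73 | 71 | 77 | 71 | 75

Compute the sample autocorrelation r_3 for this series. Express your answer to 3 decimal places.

0.400

Mean ȳ = (75 + 75 + 70 + 81 + 73 + 71 + 77 + 71 + 75)/9 = 74.2222
Numerator Σ_{t=1}^{6}(y_t−ȳ)(y_{t+3}−ȳ) = 38.1852
Denominator Σ(y_t−ȳ)² = 95.5556
r_3 = 38.1852 / 95.5556 = 0.400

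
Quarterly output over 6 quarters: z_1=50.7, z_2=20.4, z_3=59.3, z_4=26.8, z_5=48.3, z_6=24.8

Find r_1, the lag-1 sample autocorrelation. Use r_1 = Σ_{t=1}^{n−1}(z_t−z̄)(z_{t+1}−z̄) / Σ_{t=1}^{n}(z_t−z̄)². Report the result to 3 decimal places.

-0.819

Mean z̄ = (50.7 + 20.4 + 59.3 + 26.8 + 48.3 + 24.8)/6 = 38.3833
Deviations from mean: 12.3167, -17.9833, 20.9167, -11.5833, 9.9167, -13.5833
Σ(z_t−z̄)(z_{t+1}−z̄) = (-221.4947) + (-376.1514) + (-242.2847) + (-114.8681) + (-134.7014) = -1089.5003
Denominator Σ(z_t−z̄)² = 1329.6283
r_1 = -1089.5003 / 1329.6283 = -0.819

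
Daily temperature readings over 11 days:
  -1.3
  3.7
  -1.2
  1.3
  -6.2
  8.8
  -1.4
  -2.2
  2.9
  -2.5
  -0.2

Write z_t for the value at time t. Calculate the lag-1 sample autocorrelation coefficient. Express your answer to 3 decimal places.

Mean z̄ = (-1.3 + 3.7 − 1.2 + 1.3 − 6.2 + 8.8 − 1.4 − 2.2 + 2.9 − 2.5 − 0.2)/11 = 0.1545
Numerator Σ_{t=1}^{10}(z_t−z̄)(z_{t+1}−z̄) = -96.3184
Denominator Σ(z_t−z̄)² = 155.6273
r_1 = -96.3184 / 155.6273 = -0.619

-0.619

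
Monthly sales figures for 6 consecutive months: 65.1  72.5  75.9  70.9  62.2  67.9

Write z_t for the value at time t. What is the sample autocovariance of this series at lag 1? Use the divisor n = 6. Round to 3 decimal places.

2.951

Mean z̄ = (65.1 + 72.5 + 75.9 + 70.9 + 62.2 + 67.9)/6 = 69.0833
Deviations: -3.9833, 3.4167, 6.8167, 1.8167, -6.8833, -1.1833
Σ_{t=1}^{5}(z_t−z̄)(z_{t+1}−z̄) = 17.7047
γ_1 = 17.7047 / 6 = 2.951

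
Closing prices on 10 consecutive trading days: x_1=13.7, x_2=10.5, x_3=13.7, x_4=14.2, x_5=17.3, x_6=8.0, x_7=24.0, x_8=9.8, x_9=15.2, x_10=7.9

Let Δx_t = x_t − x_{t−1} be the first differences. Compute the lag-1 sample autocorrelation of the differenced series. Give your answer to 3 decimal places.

First differences Δx: -3.2, 3.2, 0.5, 3.1, -9.3, 16.0, -14.2, 5.4, -7.3
Mean of differences = -0.6444
Numerator Σ(Δx_t−Δx̄)(Δx_{t+1}−Δx̄) = -525.4064
Denominator Σ(Δx_t−Δx̄)² = 653.1822
r_1(Δx) = -525.4064 / 653.1822 = -0.804

-0.804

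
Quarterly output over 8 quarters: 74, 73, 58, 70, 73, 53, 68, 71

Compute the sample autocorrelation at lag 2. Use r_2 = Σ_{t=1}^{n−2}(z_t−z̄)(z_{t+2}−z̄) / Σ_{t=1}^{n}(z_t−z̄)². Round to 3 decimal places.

-0.437

Mean z̄ = (74 + 73 + 58 + 70 + 73 + 53 + 68 + 71)/8 = 67.5000
Deviations from mean: 6.5000, 5.5000, -9.5000, 2.5000, 5.5000, -14.5000, 0.5000, 3.5000
Σ(z_t−z̄)(z_{t+2}−z̄) = (-61.7500) + (13.7500) + (-52.2500) + (-36.2500) + (2.7500) + (-50.7500) = -184.5000
Denominator Σ(z_t−z̄)² = 422.0000
r_2 = -184.5000 / 422.0000 = -0.437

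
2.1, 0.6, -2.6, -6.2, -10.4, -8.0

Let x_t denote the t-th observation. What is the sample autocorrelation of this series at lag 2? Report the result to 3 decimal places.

-0.015

Mean x̄ = (2.1 + 0.6 − 2.6 − 6.2 − 10.4 − 8.0)/6 = -4.0833
Deviations from mean: 6.1833, 4.6833, 1.4833, -2.1167, -6.3167, -3.9167
Σ(x_t−x̄)(x_{t+2}−x̄) = (9.1719) + (-9.9131) + (-9.3697) + (8.2903) = -1.8206
Denominator Σ(x_t−x̄)² = 122.0883
r_2 = -1.8206 / 122.0883 = -0.015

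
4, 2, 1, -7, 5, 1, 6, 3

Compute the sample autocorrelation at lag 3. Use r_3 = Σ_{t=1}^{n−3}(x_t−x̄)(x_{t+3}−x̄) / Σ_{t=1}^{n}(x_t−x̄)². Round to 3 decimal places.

-0.450

Mean x̄ = (4 + 2 + 1 − 7 + 5 + 1 + 6 + 3)/8 = 1.8750
Numerator Σ_{t=1}^{5}(x_t−x̄)(x_{t+3}−x̄) = -50.7969
Denominator Σ(x_t−x̄)² = 112.8750
r_3 = -50.7969 / 112.8750 = -0.450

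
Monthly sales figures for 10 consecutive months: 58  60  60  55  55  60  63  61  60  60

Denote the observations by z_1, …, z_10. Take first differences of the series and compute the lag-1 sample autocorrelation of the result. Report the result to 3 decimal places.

First differences Δz: 2, 0, -5, 0, 5, 3, -2, -1, 0
Mean of differences = 0.2222
Numerator Σ(Δz_t−Δz̄)(Δz_{t+1}−Δz̄) = 10.9506
Denominator Σ(Δz_t−Δz̄)² = 67.5556
r_1(Δz) = 10.9506 / 67.5556 = 0.162

0.162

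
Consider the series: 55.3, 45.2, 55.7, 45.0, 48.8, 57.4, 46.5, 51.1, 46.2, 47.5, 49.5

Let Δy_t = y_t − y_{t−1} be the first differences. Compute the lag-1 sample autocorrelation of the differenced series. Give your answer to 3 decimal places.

-0.680

First differences Δy: -10.1, 10.5, -10.7, 3.8, 8.6, -10.9, 4.6, -4.9, 1.3, 2.0
Mean of differences = -0.5800
Numerator Σ(Δy_t−Δȳ)(Δy_{t+1}−Δȳ) = -395.5724
Denominator Σ(Δy_t−Δȳ)² = 581.4560
r_1(Δy) = -395.5724 / 581.4560 = -0.680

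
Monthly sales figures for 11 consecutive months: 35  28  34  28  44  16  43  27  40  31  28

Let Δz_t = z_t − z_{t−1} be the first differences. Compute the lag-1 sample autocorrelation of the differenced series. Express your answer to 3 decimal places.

First differences Δz: -7, 6, -6, 16, -28, 27, -16, 13, -9, -3
Mean of differences = -0.7000
Numerator Σ(Δz_t−Δz̄)(Δz_{t+1}−Δz̄) = -2106.3900
Denominator Σ(Δz_t−Δz̄)² = 2400.1000
r_1(Δz) = -2106.3900 / 2400.1000 = -0.878

-0.878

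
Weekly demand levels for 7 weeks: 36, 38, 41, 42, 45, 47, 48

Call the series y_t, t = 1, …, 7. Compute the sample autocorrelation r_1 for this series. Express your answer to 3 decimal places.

Mean ȳ = (36 + 38 + 41 + 42 + 45 + 47 + 48)/7 = 42.4286
Deviations from mean: -6.4286, -4.4286, -1.4286, -0.4286, 2.5714, 4.5714, 5.5714
Numerator Σ_{t=1}^{6}(y_t−ȳ)(y_{t+1}−ȳ) = 71.5306
Denominator Σ(y_t−ȳ)² = 121.7143
r_1 = 71.5306 / 121.7143 = 0.588

0.588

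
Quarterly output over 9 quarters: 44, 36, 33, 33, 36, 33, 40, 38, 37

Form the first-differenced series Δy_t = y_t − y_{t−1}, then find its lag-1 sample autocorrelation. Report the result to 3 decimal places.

-0.123

First differences Δy: -8, -3, 0, 3, -3, 7, -2, -1
Mean of differences = -0.8750
Numerator Σ(Δy_t−Δȳ)(Δy_{t+1}−Δȳ) = -17.0156
Denominator Σ(Δy_t−Δȳ)² = 138.8750
r_1(Δy) = -17.0156 / 138.8750 = -0.123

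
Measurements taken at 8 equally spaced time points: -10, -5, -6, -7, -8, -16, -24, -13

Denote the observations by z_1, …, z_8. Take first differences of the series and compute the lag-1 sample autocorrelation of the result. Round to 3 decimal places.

First differences Δz: 5, -1, -1, -1, -8, -8, 11
Mean of differences = -0.4286
Numerator Σ(Δz_t−Δz̄)(Δz_{t+1}−Δz̄) = -27.3265
Denominator Σ(Δz_t−Δz̄)² = 275.7143
r_1(Δz) = -27.3265 / 275.7143 = -0.099

-0.099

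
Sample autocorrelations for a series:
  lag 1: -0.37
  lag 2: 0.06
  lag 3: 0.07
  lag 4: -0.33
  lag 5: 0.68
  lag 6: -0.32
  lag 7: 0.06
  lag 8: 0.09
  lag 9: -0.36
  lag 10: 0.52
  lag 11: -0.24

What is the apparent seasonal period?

5

The largest autocorrelation is r_5 = 0.68, with a weaker echo at lag 10 (0.52); the remaining lags stay at or below 0.09.
The dominant spike at lag 5 indicates a seasonal period of 5.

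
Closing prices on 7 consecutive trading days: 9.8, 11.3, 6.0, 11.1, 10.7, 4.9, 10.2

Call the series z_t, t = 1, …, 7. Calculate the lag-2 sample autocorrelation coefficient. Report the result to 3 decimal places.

Mean z̄ = (9.8 + 11.3 + 6.0 + 11.1 + 10.7 + 4.9 + 10.2)/7 = 9.1429
Σ(z_t−z̄)(z_{t+2}−z̄) = (-2.0653) + (4.2218) + (-4.8939) + (-8.3039) + (1.6461) = -9.3951
Denominator Σ(z_t−z̄)² = 40.3371
r_2 = -9.3951 / 40.3371 = -0.233

-0.233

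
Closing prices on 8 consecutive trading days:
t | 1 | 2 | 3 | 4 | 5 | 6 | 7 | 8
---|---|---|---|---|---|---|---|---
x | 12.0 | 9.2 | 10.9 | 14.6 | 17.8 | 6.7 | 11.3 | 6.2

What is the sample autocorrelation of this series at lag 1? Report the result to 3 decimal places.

Mean x̄ = (12.0 + 9.2 + 10.9 + 14.6 + 17.8 + 6.7 + 11.3 + 6.2)/8 = 11.0875
Deviations from mean: 0.9125, -1.8875, -0.1875, 3.5125, 6.7125, -4.3875, 0.2125, -4.8875
Σ(x_t−x̄)(x_{t+1}−x̄) = (-1.7223) + (0.3539) + (-0.6586) + (23.5777) + (-29.4511) + (-0.9323) + (-1.0386) = -9.8714
Denominator Σ(x_t−x̄)² = 105.0088
r_1 = -9.8714 / 105.0088 = -0.094

-0.094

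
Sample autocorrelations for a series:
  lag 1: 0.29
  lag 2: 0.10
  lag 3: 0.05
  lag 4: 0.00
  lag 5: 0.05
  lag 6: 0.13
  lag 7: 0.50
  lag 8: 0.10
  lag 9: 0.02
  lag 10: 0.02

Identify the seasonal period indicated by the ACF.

7

The largest autocorrelation is r_7 = 0.50; the remaining lags stay at or below 0.29. The elevated value at lag 1 (0.29), dropping to 0.10 at lag 2, reflects decaying short-term dependence rather than seasonality.
The dominant spike at lag 7 indicates a seasonal period of 7.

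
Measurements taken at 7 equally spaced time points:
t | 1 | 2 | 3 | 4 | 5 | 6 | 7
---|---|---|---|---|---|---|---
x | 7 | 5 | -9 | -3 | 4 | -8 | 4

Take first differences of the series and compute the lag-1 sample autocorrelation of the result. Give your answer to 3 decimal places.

First differences Δx: -2, -14, 6, 7, -12, 12
Mean of differences = -0.5000
Numerator Σ(Δx_t−Δx̄)(Δx_{t+1}−Δx̄) = -248.7500
Denominator Σ(Δx_t−Δx̄)² = 571.5000
r_1(Δx) = -248.7500 / 571.5000 = -0.435

-0.435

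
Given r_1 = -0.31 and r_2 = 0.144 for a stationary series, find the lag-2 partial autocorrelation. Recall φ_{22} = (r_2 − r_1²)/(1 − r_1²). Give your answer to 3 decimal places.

0.053

φ_{22} = (r_2 − r_1²) / (1 − r_1²)
r_1² = (-0.31)² = 0.0961
Numerator = 0.144 − 0.0961 = 0.0479; denominator = 1 − 0.0961 = 0.9039
φ_{22} = 0.0479 / 0.9039 = 0.053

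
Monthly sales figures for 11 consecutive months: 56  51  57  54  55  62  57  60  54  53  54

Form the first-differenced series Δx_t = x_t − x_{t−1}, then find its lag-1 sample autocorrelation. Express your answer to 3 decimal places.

First differences Δx: -5, 6, -3, 1, 7, -5, 3, -6, -1, 1
Mean of differences = -0.2000
Numerator Σ(Δx_t−Δx̄)(Δx_{t+1}−Δx̄) = -106.6400
Denominator Σ(Δx_t−Δx̄)² = 191.6000
r_1(Δx) = -106.6400 / 191.6000 = -0.557

-0.557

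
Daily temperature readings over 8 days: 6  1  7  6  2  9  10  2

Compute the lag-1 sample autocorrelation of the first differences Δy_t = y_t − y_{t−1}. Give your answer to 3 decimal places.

First differences Δy: -5, 6, -1, -4, 7, 1, -8
Mean of differences = -0.5714
Numerator Σ(Δy_t−Δȳ)(Δy_{t+1}−Δȳ) = -56.1837
Denominator Σ(Δy_t−Δȳ)² = 189.7143
r_1(Δy) = -56.1837 / 189.7143 = -0.296

-0.296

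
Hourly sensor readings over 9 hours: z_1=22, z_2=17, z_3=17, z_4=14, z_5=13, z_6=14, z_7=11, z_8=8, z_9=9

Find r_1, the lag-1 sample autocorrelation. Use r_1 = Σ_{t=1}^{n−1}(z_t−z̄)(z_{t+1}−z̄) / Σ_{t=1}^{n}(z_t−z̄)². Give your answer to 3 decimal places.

0.527

Mean z̄ = (22 + 17 + 17 + 14 + 13 + 14 + 11 + 8 + 9)/9 = 13.8889
Numerator Σ_{t=1}^{8}(z_t−z̄)(z_{t+1}−z̄) = 80.5432
Denominator Σ(z_t−z̄)² = 152.8889
r_1 = 80.5432 / 152.8889 = 0.527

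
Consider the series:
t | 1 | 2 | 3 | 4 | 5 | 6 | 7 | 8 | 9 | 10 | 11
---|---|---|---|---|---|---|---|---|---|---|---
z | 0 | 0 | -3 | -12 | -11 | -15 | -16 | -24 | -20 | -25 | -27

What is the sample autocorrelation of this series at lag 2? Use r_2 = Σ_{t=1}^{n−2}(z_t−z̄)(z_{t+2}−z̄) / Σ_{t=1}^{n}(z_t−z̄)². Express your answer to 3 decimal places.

0.436

Mean z̄ = (0 + 0 − 3 − 12 − 11 − 15 − 16 − 24 − 20 − 25 − 27)/11 = -13.9091
Numerator Σ_{t=1}^{9}(z_t−z̄)(z_{t+2}−z̄) = 417.2562
Denominator Σ(z_t−z̄)² = 956.9091
r_2 = 417.2562 / 956.9091 = 0.436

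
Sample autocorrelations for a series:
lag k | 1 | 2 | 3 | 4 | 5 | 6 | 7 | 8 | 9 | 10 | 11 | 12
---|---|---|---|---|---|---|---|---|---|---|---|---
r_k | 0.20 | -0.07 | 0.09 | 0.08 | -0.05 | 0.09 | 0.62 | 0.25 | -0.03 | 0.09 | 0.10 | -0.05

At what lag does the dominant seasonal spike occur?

7

The largest autocorrelation is r_7 = 0.62; the remaining lags stay at or below 0.25.
The dominant spike at lag 7 indicates a seasonal period of 7.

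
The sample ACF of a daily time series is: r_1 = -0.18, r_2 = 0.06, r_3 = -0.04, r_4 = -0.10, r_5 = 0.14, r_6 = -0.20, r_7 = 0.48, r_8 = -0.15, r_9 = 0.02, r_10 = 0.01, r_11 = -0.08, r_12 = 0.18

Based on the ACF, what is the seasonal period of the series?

The largest autocorrelation is r_7 = 0.48; the remaining lags stay at or below 0.18.
The dominant spike at lag 7 indicates a seasonal period of 7.

7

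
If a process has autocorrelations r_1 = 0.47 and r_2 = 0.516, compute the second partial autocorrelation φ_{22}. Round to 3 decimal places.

0.379

φ_{22} = (r_2 − r_1²) / (1 − r_1²)
r_1² = (0.47)² = 0.2209
Numerator = 0.516 − 0.2209 = 0.2951; denominator = 1 − 0.2209 = 0.7791
φ_{22} = 0.2951 / 0.7791 = 0.379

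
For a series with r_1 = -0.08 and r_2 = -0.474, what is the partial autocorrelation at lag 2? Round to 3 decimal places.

φ_{22} = (r_2 − r_1²) / (1 − r_1²)
r_1² = (-0.08)² = 0.0064
Numerator = -0.474 − 0.0064 = -0.4804; denominator = 1 − 0.0064 = 0.9936
φ_{22} = -0.4804 / 0.9936 = -0.483

-0.483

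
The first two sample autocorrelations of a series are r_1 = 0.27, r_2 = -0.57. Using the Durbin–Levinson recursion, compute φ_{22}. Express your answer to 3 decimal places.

φ_{22} = (r_2 − r_1²) / (1 − r_1²)
r_1² = (0.27)² = 0.0729
Numerator = -0.57 − 0.0729 = -0.6429; denominator = 1 − 0.0729 = 0.9271
φ_{22} = -0.6429 / 0.9271 = -0.693

-0.693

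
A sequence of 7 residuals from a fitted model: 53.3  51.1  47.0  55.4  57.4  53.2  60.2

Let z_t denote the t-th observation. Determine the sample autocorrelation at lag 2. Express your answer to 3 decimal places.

-0.028

Mean z̄ = (53.3 + 51.1 + 47.0 + 55.4 + 57.4 + 53.2 + 60.2)/7 = 53.9429
Deviations from mean: -0.6429, -2.8429, -6.9429, 1.4571, 3.4571, -0.7429, 6.2571
Numerator Σ_{t=1}^{5}(z_t−z̄)(z_{t+2}−z̄) = -3.1322
Denominator Σ(z_t−z̄)² = 110.4771
r_2 = -3.1322 / 110.4771 = -0.028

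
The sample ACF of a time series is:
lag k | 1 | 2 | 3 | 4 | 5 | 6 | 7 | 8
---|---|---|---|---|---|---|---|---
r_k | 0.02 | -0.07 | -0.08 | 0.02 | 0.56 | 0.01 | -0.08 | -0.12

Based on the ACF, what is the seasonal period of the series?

The largest autocorrelation is r_5 = 0.56; the remaining lags stay at or below 0.02.
The dominant spike at lag 5 indicates a seasonal period of 5.

5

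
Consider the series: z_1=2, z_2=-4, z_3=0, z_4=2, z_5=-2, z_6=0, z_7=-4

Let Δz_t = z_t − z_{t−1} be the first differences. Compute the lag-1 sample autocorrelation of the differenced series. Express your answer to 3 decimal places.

First differences Δz: -6, 4, 2, -4, 2, -4
Mean of differences = -1.0000
Numerator Σ(Δz_t−Δz̄)(Δz_{t+1}−Δz̄) = -37.0000
Denominator Σ(Δz_t−Δz̄)² = 86.0000
r_1(Δz) = -37.0000 / 86.0000 = -0.430

-0.430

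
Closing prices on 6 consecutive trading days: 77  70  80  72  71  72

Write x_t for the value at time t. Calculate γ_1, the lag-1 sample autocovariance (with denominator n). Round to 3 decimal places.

Mean x̄ = (77 + 70 + 80 + 72 + 71 + 72)/6 = 73.6667
Σ_{t=1}^{5}(x_t−x̄)(x_{t+1}−x̄) = -37.1111
γ_1 = -37.1111 / 6 = -6.185

-6.185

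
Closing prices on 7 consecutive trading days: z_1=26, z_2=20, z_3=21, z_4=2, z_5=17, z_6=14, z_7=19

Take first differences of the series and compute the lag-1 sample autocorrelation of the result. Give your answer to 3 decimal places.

First differences Δz: -6, 1, -19, 15, -3, 5
Mean of differences = -1.1667
Numerator Σ(Δz_t−Δz̄)(Δz_{t+1}−Δz̄) = -378.3611
Denominator Σ(Δz_t−Δz̄)² = 648.8333
r_1(Δz) = -378.3611 / 648.8333 = -0.583

-0.583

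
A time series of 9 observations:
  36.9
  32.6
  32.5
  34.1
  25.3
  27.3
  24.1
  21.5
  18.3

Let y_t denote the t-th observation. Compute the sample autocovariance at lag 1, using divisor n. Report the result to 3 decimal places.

Mean ȳ = (36.9 + 32.6 + 32.5 + 34.1 + 25.3 + 27.3 + 24.1 + 21.5 + 18.3)/9 = 28.0667
Σ_{t=1}^{8}(y_t−ȳ)(y_{t+1}−ȳ) = 165.5422
γ_1 = 165.5422 / 9 = 18.394

18.394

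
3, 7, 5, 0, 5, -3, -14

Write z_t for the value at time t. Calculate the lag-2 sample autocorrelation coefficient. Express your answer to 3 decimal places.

-0.111

Mean z̄ = (3 + 7 + 5 + 0 + 5 − 3 − 14)/7 = 0.4286
Numerator Σ_{t=1}^{5}(z_t−z̄)(z_{t+2}−z̄) = -34.6531
Denominator Σ(z_t−z̄)² = 311.7143
r_2 = -34.6531 / 311.7143 = -0.111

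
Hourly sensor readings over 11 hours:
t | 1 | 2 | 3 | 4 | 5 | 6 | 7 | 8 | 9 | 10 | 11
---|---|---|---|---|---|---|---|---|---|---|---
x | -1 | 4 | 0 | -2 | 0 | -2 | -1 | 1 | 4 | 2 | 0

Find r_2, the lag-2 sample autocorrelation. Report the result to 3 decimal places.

-0.188

Mean x̄ = (-1 + 4 + 0 − 2 + 0 − 2 − 1 + 1 + 4 + 2 + 0)/11 = 0.4545
Numerator Σ_{t=1}^{9}(x_t−x̄)(x_{t+2}−x̄) = -8.4132
Denominator Σ(x_t−x̄)² = 44.7273
r_2 = -8.4132 / 44.7273 = -0.188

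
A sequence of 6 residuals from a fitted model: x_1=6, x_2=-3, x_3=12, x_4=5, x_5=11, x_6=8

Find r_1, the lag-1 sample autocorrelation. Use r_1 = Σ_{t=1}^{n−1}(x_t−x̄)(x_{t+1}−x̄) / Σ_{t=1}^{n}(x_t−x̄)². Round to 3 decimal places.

-0.383

Mean x̄ = (6 − 3 + 12 + 5 + 11 + 8)/6 = 6.5000
Deviations from mean: -0.5000, -9.5000, 5.5000, -1.5000, 4.5000, 1.5000
Numerator Σ_{t=1}^{5}(x_t−x̄)(x_{t+1}−x̄) = -55.7500
Denominator Σ(x_t−x̄)² = 145.5000
r_1 = -55.7500 / 145.5000 = -0.383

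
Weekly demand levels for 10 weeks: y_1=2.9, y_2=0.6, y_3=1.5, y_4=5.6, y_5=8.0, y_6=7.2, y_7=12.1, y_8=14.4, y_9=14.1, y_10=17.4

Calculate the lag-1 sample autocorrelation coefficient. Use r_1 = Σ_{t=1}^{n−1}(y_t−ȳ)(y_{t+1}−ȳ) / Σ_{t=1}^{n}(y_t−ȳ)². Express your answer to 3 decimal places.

0.709

Mean ȳ = (2.9 + 0.6 + 1.5 + 5.6 + 8.0 + 7.2 + 12.1 + 14.4 + 14.1 + 17.4)/10 = 8.3800
Numerator Σ_{t=1}^{9}(y_t−ȳ)(y_{t+1}−ȳ) = 220.8256
Denominator Σ(y_t−ȳ)² = 311.3160
r_1 = 220.8256 / 311.3160 = 0.709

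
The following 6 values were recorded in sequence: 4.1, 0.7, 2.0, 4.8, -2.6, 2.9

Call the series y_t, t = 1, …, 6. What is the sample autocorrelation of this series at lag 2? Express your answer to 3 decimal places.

-0.030

Mean ȳ = (4.1 + 0.7 + 2.0 + 4.8 − 2.6 + 2.9)/6 = 1.9833
Σ(y_t−ȳ)(y_{t+2}−ȳ) = (0.0353) + (-3.6147) + (-0.0764) + (2.5819) = -1.0739
Denominator Σ(y_t−ȳ)² = 35.9083
r_2 = -1.0739 / 35.9083 = -0.030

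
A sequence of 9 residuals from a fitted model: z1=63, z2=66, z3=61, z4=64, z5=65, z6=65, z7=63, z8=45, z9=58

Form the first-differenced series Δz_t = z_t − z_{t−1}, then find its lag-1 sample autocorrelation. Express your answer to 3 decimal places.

-0.443

First differences Δz: 3, -5, 3, 1, 0, -2, -18, 13
Mean of differences = -0.6250
Numerator Σ(Δz_t−Δz̄)(Δz_{t+1}−Δz̄) = -238.5156
Denominator Σ(Δz_t−Δz̄)² = 537.8750
r_1(Δz) = -238.5156 / 537.8750 = -0.443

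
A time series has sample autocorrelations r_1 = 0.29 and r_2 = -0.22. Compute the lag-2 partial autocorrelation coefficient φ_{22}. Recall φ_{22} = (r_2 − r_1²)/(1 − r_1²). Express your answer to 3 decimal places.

φ_{22} = (r_2 − r_1²) / (1 − r_1²)
r_1² = (0.29)² = 0.0841
Numerator = -0.22 − 0.0841 = -0.3041; denominator = 1 − 0.0841 = 0.9159
φ_{22} = -0.3041 / 0.9159 = -0.332

-0.332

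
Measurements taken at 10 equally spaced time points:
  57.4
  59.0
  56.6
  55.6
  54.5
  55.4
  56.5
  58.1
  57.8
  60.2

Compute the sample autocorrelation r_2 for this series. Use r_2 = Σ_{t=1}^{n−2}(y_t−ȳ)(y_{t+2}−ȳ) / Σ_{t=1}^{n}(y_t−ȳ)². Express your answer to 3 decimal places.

Mean ȳ = (57.4 + 59.0 + 56.6 + 55.6 + 54.5 + 55.4 + 56.5 + 58.1 + 57.8 + 60.2)/10 = 57.1100
Numerator Σ_{t=1}^{8}(y_t−ȳ)(y_{t+2}−ȳ) = 3.4488
Denominator Σ(y_t−ȳ)² = 27.3090
r_2 = 3.4488 / 27.3090 = 0.126

0.126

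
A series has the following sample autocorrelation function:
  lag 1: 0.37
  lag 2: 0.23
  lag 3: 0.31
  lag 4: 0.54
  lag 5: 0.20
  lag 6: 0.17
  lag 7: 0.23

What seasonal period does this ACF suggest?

4

The largest autocorrelation is r_4 = 0.54; the remaining lags stay at or below 0.37. The elevated value at lag 1 (0.37), dropping to 0.23 at lag 2, reflects decaying short-term dependence rather than seasonality.
The dominant spike at lag 4 indicates a seasonal period of 4.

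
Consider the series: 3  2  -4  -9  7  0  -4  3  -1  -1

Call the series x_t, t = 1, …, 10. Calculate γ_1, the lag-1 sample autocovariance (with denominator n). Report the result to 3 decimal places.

-4.556

Mean x̄ = (3 + 2 − 4 − 9 + 7 + 0 − 4 + 3 − 1 − 1)/10 = -0.4000
Σ_{t=1}^{9}(x_t−x̄)(x_{t+1}−x̄) = -45.5600
γ_1 = -45.5600 / 10 = -4.556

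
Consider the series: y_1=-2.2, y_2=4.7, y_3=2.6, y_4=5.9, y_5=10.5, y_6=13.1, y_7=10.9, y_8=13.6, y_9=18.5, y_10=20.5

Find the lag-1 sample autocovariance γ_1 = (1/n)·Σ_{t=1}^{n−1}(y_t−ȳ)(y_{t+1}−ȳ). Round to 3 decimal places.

Mean ȳ = (-2.2 + 4.7 + 2.6 + 5.9 + 10.5 + 13.1 + 10.9 + 13.6 + 18.5 + 20.5)/10 = 9.8100
Σ_{t=1}^{9}(y_t−ȳ)(y_{t+1}−ȳ) = 259.5259
γ_1 = 259.5259 / 10 = 25.953

25.953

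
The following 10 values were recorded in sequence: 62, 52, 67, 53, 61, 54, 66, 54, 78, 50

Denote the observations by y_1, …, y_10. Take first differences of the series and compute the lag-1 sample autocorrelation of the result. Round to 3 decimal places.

First differences Δy: -10, 15, -14, 8, -7, 12, -12, 24, -28
Mean of differences = -1.3333
Numerator Σ(Δy_t−Δȳ)(Δy_{t+1}−Δȳ) = -1683.1111
Denominator Σ(Δy_t−Δȳ)² = 2266.0000
r_1(Δy) = -1683.1111 / 2266.0000 = -0.743

-0.743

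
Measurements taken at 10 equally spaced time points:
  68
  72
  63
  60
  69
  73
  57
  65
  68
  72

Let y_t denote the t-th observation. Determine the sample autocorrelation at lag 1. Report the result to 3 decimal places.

Mean ȳ = (68 + 72 + 63 + 60 + 69 + 73 + 57 + 65 + 68 + 72)/10 = 66.7000
Numerator Σ_{t=1}^{9}(y_t−ȳ)(y_{t+1}−ȳ) = -28.7900
Denominator Σ(y_t−ȳ)² = 260.1000
r_1 = -28.7900 / 260.1000 = -0.111

-0.111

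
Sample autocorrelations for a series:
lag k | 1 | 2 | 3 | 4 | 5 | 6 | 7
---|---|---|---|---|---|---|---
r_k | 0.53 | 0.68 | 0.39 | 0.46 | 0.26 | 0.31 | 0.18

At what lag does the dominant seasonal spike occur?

2

The largest autocorrelation is r_2 = 0.68; the remaining lags stay at or below 0.53.
The dominant spike at lag 2 indicates a seasonal period of 2.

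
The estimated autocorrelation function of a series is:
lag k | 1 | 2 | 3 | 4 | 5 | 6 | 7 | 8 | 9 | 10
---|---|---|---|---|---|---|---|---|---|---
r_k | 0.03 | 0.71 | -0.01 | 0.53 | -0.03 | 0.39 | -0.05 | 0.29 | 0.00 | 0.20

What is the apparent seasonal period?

The largest autocorrelation is r_2 = 0.71, with weaker echoes at lags 4 (0.53), 6 (0.39), 8 (0.29) and 10 (0.20); the remaining lags stay at or below 0.03.
The dominant spike at lag 2 indicates a seasonal period of 2.

2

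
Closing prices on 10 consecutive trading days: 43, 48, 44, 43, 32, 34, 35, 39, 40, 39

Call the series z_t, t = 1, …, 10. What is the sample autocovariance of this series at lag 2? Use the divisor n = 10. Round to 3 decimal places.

Mean z̄ = (43 + 48 + 44 + 43 + 32 + 34 + 35 + 39 + 40 + 39)/10 = 39.7000
Σ_{t=1}^{8}(z_t−z̄)(z_{t+2}−z̄) = 28.9200
γ_2 = 28.9200 / 10 = 2.892

2.892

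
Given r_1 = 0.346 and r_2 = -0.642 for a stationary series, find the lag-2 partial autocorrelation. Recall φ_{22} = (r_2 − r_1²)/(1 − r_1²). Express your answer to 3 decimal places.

-0.865

φ_{22} = (r_2 − r_1²) / (1 − r_1²)
r_1² = (0.346)² = 0.119716
Numerator = -0.642 − 0.1197 = -0.7617; denominator = 1 − 0.1197 = 0.8803
φ_{22} = -0.7617 / 0.8803 = -0.865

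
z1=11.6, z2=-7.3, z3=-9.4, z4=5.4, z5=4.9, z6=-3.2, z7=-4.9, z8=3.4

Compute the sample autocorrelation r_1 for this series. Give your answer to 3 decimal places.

-0.150

Mean z̄ = (11.6 − 7.3 − 9.4 + 5.4 + 4.9 − 3.2 − 4.9 + 3.4)/8 = 0.0625
Deviations from mean: 11.5375, -7.3625, -9.4625, 5.3375, 4.8375, -3.2625, -4.9625, 3.3375
Numerator Σ_{t=1}^{7}(z_t−z̄)(z_{t+1}−z̄) = -56.1177
Denominator Σ(z_t−z̄)² = 375.1588
r_1 = -56.1177 / 375.1588 = -0.150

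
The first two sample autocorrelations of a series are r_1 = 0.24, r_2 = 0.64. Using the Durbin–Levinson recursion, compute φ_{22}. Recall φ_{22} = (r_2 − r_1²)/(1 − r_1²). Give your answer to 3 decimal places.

0.618

φ_{22} = (r_2 − r_1²) / (1 − r_1²)
r_1² = (0.24)² = 0.0576
Numerator = 0.64 − 0.0576 = 0.5824; denominator = 1 − 0.0576 = 0.9424
φ_{22} = 0.5824 / 0.9424 = 0.618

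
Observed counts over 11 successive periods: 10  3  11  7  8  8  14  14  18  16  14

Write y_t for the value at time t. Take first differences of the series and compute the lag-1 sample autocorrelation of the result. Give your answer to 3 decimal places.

-0.538

First differences Δy: -7, 8, -4, 1, 0, 6, 0, 4, -2, -2
Mean of differences = 0.4000
Numerator Σ(Δy_t−Δȳ)(Δy_{t+1}−Δȳ) = -101.3600
Denominator Σ(Δy_t−Δȳ)² = 188.4000
r_1(Δy) = -101.3600 / 188.4000 = -0.538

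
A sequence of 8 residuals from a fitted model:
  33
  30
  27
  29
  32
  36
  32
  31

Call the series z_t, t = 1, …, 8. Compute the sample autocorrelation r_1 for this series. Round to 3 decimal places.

Mean z̄ = (33 + 30 + 27 + 29 + 32 + 36 + 32 + 31)/8 = 31.2500
Deviations from mean: 1.7500, -1.2500, -4.2500, -2.2500, 0.7500, 4.7500, 0.7500, -0.2500
Numerator Σ_{t=1}^{7}(z_t−z̄)(z_{t+1}−z̄) = 17.9375
Denominator Σ(z_t−z̄)² = 51.5000
r_1 = 17.9375 / 51.5000 = 0.348

0.348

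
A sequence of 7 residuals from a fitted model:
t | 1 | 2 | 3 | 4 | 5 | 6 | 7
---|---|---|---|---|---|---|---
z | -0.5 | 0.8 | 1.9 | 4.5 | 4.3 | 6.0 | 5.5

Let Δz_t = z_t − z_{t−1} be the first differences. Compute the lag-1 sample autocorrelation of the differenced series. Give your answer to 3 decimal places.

-0.529

First differences Δz: 1.3, 1.1, 2.6, -0.2, 1.7, -0.5
Mean of differences = 1.0000
Numerator Σ(Δz_t−Δz̄)(Δz_{t+1}−Δz̄) = -3.6200
Denominator Σ(Δz_t−Δz̄)² = 6.8400
r_1(Δz) = -3.6200 / 6.8400 = -0.529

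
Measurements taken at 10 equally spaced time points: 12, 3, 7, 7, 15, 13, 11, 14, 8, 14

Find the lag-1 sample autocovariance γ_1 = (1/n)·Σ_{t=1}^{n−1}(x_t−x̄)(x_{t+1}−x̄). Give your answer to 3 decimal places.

Mean x̄ = (12 + 3 + 7 + 7 + 15 + 13 + 11 + 14 + 8 + 14)/10 = 10.4000
Σ_{t=1}^{9}(x_t−x̄)(x_{t+1}−x̄) = 7.6400
γ_1 = 7.6400 / 10 = 0.764

0.764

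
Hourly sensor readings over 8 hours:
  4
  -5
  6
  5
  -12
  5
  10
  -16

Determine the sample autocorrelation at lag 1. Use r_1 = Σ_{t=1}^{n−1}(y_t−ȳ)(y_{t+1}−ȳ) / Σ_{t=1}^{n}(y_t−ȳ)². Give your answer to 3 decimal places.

-0.394

Mean ȳ = (4 − 5 + 6 + 5 − 12 + 5 + 10 − 16)/8 = -0.3750
Deviations from mean: 4.3750, -4.6250, 6.3750, 5.3750, -11.6250, 5.3750, 10.3750, -15.6250
Numerator Σ_{t=1}^{7}(y_t−ȳ)(y_{t+1}−ȳ) = -246.7656
Denominator Σ(y_t−ȳ)² = 625.8750
r_1 = -246.7656 / 625.8750 = -0.394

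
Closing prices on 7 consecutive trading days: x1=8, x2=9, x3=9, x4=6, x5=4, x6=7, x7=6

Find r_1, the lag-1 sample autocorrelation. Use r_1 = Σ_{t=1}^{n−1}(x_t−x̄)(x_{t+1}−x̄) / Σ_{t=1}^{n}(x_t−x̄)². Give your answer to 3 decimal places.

0.350

Mean x̄ = (8 + 9 + 9 + 6 + 4 + 7 + 6)/7 = 7.0000
Deviations from mean: 1.0000, 2.0000, 2.0000, -1.0000, -3.0000, 0.0000, -1.0000
Numerator Σ_{t=1}^{6}(x_t−x̄)(x_{t+1}−x̄) = 7.0000
Denominator Σ(x_t−x̄)² = 20.0000
r_1 = 7.0000 / 20.0000 = 0.350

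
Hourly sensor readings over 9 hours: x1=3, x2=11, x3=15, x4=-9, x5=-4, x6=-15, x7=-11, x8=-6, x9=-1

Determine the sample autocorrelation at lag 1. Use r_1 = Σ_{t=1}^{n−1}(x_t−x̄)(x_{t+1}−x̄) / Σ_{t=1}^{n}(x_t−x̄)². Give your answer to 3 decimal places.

0.444

Mean x̄ = (3 + 11 + 15 − 9 − 4 − 15 − 11 − 6 − 1)/9 = -1.8889
Numerator Σ_{t=1}^{8}(x_t−x̄)(x_{t+1}−x̄) = 356.5432
Denominator Σ(x_t−x̄)² = 802.8889
r_1 = 356.5432 / 802.8889 = 0.444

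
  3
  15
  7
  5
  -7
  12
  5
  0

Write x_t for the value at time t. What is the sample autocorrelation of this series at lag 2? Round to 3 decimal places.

Mean x̄ = (3 + 15 + 7 + 5 − 7 + 12 + 5 + 0)/8 = 5.0000
Deviations from mean: -2.0000, 10.0000, 2.0000, 0.0000, -12.0000, 7.0000, 0.0000, -5.0000
Σ(x_t−x̄)(x_{t+2}−x̄) = (-4.0000) + (0.0000) + (-24.0000) + (0.0000) + (0.0000) + (-35.0000) = -63.0000
Denominator Σ(x_t−x̄)² = 326.0000
r_2 = -63.0000 / 326.0000 = -0.193

-0.193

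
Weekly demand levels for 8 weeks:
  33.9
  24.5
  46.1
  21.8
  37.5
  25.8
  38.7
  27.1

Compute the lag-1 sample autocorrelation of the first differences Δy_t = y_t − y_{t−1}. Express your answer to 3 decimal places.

-0.867

First differences Δy: -9.4, 21.6, -24.3, 15.7, -11.7, 12.9, -11.6
Mean of differences = -0.9714
Numerator Σ(Δy_t−Δȳ)(Δy_{t+1}−Δȳ) = -1580.8394
Denominator Σ(Δy_t−Δȳ)² = 1823.1543
r_1(Δy) = -1580.8394 / 1823.1543 = -0.867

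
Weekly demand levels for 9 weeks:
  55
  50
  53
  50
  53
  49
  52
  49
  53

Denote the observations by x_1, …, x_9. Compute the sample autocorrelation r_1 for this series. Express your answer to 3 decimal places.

Mean x̄ = (55 + 50 + 53 + 50 + 53 + 49 + 52 + 49 + 53)/9 = 51.5556
Numerator Σ_{t=1}^{8}(x_t−x̄)(x_{t+1}−x̄) = -21.7531
Denominator Σ(x_t−x̄)² = 36.2222
r_1 = -21.7531 / 36.2222 = -0.601

-0.601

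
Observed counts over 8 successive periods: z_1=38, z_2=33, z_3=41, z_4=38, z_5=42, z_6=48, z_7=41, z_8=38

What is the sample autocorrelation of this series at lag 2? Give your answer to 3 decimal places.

-0.114

Mean z̄ = (38 + 33 + 41 + 38 + 42 + 48 + 41 + 38)/8 = 39.8750
Numerator Σ_{t=1}^{6}(z_t−z̄)(z_{t+2}−z̄) = -14.9063
Denominator Σ(z_t−z̄)² = 130.8750
r_2 = -14.9063 / 130.8750 = -0.114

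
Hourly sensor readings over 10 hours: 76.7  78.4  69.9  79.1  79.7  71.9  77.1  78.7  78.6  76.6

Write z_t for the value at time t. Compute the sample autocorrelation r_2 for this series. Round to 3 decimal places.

-0.378

Mean z̄ = (76.7 + 78.4 + 69.9 + 79.1 + 79.7 + 71.9 + 77.1 + 78.7 + 78.6 + 76.6)/10 = 76.6700
Numerator Σ_{t=1}^{8}(z_t−z̄)(z_{t+2}−z̄) = -35.7958
Denominator Σ(z_t−z̄)² = 94.7010
r_2 = -35.7958 / 94.7010 = -0.378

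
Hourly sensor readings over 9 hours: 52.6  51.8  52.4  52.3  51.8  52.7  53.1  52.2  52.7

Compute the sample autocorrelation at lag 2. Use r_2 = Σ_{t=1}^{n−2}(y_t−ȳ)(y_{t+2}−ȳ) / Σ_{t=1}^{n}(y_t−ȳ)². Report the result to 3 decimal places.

Mean ȳ = (52.6 + 51.8 + 52.4 + 52.3 + 51.8 + 52.7 + 53.1 + 52.2 + 52.7)/9 = 52.4000
Σ(y_t−ȳ)(y_{t+2}−ȳ) = (0.0000) + (0.0600) + (0.0000) + (-0.0300) + (-0.4200) + (-0.0600) + (0.2100) = -0.2400
Denominator Σ(y_t−ȳ)² = 1.4800
r_2 = -0.2400 / 1.4800 = -0.162

-0.162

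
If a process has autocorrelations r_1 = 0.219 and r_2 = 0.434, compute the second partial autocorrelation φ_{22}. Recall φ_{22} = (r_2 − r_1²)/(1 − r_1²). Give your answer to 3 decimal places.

φ_{22} = (r_2 − r_1²) / (1 − r_1²)
r_1² = (0.219)² = 0.047961
Numerator = 0.434 − 0.0480 = 0.3860; denominator = 1 − 0.0480 = 0.9520
φ_{22} = 0.3860 / 0.9520 = 0.405

0.405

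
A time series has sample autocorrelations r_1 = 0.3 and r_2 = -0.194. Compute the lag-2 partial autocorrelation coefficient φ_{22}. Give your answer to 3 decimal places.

-0.312

φ_{22} = (r_2 − r_1²) / (1 − r_1²)
r_1² = (0.3)² = 0.09
Numerator = -0.194 − 0.0900 = -0.2840; denominator = 1 − 0.0900 = 0.9100
φ_{22} = -0.2840 / 0.9100 = -0.312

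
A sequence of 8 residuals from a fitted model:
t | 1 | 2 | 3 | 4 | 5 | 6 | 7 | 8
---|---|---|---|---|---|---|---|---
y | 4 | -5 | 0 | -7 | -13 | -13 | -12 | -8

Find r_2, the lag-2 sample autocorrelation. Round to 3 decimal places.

0.266

Mean ȳ = (4 − 5 + 0 − 7 − 13 − 13 − 12 − 8)/8 = -6.7500
Deviations from mean: 10.7500, 1.7500, 6.7500, -0.2500, -6.2500, -6.2500, -5.2500, -1.2500
Numerator Σ_{t=1}^{6}(y_t−ȳ)(y_{t+2}−ȳ) = 72.1250
Denominator Σ(y_t−ȳ)² = 271.5000
r_2 = 72.1250 / 271.5000 = 0.266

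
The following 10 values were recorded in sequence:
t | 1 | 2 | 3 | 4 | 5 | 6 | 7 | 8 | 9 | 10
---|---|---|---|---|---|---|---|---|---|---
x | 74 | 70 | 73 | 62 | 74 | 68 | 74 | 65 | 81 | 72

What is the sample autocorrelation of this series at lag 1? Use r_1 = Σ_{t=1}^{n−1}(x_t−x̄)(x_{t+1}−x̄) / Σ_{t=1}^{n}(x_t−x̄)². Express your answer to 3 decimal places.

-0.526

Mean x̄ = (74 + 70 + 73 + 62 + 74 + 68 + 74 + 65 + 81 + 72)/10 = 71.3000
Numerator Σ_{t=1}^{9}(x_t−x̄)(x_{t+1}−x̄) = -135.7900
Denominator Σ(x_t−x̄)² = 258.1000
r_1 = -135.7900 / 258.1000 = -0.526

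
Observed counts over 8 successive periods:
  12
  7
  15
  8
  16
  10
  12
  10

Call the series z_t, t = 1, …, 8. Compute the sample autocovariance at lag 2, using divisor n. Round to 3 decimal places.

5.453

Mean z̄ = (12 + 7 + 15 + 8 + 16 + 10 + 12 + 10)/8 = 11.2500
Σ_{t=1}^{6}(z_t−z̄)(z_{t+2}−z̄) = 43.6250
γ_2 = 43.6250 / 8 = 5.453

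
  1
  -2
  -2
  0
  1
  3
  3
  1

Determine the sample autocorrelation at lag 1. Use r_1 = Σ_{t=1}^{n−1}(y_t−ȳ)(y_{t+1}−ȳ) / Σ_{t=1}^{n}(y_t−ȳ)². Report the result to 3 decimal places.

0.569

Mean ȳ = (1 − 2 − 2 + 0 + 1 + 3 + 3 + 1)/8 = 0.6250
Numerator Σ_{t=1}^{7}(y_t−ȳ)(y_{t+1}−ȳ) = 14.7344
Denominator Σ(y_t−ȳ)² = 25.8750
r_1 = 14.7344 / 25.8750 = 0.569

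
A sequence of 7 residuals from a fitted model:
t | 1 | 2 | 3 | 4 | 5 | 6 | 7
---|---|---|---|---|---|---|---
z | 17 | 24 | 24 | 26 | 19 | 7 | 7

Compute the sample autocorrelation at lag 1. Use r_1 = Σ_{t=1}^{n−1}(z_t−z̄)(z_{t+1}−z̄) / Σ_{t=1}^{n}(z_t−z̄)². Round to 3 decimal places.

0.524

Mean z̄ = (17 + 24 + 24 + 26 + 19 + 7 + 7)/7 = 17.7143
Deviations from mean: -0.7143, 6.2857, 6.2857, 8.2857, 1.2857, -10.7143, -10.7143
Σ(z_t−z̄)(z_{t+1}−z̄) = (-4.4898) + (39.5102) + (52.0816) + (10.6531) + (-13.7755) + (114.7959) = 198.7755
Denominator Σ(z_t−z̄)² = 379.4286
r_1 = 198.7755 / 379.4286 = 0.524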